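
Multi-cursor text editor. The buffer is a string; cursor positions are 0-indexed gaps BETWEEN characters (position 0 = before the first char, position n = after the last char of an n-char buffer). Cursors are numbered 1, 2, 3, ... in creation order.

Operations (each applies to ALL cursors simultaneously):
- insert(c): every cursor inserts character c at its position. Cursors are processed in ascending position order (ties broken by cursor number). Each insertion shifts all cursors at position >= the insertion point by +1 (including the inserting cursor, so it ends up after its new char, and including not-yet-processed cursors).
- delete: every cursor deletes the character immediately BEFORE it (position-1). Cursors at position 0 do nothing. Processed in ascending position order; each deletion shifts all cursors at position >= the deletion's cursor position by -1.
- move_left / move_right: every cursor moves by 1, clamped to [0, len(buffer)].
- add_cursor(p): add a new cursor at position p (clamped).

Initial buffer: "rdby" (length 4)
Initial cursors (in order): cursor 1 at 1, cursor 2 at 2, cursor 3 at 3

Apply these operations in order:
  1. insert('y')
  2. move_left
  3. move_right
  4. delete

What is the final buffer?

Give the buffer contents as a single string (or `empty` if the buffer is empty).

Answer: rdby

Derivation:
After op 1 (insert('y')): buffer="rydybyy" (len 7), cursors c1@2 c2@4 c3@6, authorship .1.2.3.
After op 2 (move_left): buffer="rydybyy" (len 7), cursors c1@1 c2@3 c3@5, authorship .1.2.3.
After op 3 (move_right): buffer="rydybyy" (len 7), cursors c1@2 c2@4 c3@6, authorship .1.2.3.
After op 4 (delete): buffer="rdby" (len 4), cursors c1@1 c2@2 c3@3, authorship ....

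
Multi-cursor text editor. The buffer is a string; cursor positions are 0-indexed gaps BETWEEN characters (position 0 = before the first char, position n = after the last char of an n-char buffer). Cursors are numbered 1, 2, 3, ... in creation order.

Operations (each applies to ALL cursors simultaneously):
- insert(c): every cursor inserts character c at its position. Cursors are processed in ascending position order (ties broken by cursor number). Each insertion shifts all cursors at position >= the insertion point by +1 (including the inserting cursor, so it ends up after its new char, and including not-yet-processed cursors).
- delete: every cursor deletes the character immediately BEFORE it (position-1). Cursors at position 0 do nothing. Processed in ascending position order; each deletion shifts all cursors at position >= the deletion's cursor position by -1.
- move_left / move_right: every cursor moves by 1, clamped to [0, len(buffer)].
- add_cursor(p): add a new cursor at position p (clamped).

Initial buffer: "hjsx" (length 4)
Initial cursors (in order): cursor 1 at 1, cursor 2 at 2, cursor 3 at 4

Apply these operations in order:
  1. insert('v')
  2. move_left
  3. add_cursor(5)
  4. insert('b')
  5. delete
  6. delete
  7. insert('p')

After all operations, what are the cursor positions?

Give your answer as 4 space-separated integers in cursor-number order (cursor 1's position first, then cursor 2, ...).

Answer: 1 3 6 6

Derivation:
After op 1 (insert('v')): buffer="hvjvsxv" (len 7), cursors c1@2 c2@4 c3@7, authorship .1.2..3
After op 2 (move_left): buffer="hvjvsxv" (len 7), cursors c1@1 c2@3 c3@6, authorship .1.2..3
After op 3 (add_cursor(5)): buffer="hvjvsxv" (len 7), cursors c1@1 c2@3 c4@5 c3@6, authorship .1.2..3
After op 4 (insert('b')): buffer="hbvjbvsbxbv" (len 11), cursors c1@2 c2@5 c4@8 c3@10, authorship .11.22.4.33
After op 5 (delete): buffer="hvjvsxv" (len 7), cursors c1@1 c2@3 c4@5 c3@6, authorship .1.2..3
After op 6 (delete): buffer="vvv" (len 3), cursors c1@0 c2@1 c3@2 c4@2, authorship 123
After op 7 (insert('p')): buffer="pvpvppv" (len 7), cursors c1@1 c2@3 c3@6 c4@6, authorship 1122343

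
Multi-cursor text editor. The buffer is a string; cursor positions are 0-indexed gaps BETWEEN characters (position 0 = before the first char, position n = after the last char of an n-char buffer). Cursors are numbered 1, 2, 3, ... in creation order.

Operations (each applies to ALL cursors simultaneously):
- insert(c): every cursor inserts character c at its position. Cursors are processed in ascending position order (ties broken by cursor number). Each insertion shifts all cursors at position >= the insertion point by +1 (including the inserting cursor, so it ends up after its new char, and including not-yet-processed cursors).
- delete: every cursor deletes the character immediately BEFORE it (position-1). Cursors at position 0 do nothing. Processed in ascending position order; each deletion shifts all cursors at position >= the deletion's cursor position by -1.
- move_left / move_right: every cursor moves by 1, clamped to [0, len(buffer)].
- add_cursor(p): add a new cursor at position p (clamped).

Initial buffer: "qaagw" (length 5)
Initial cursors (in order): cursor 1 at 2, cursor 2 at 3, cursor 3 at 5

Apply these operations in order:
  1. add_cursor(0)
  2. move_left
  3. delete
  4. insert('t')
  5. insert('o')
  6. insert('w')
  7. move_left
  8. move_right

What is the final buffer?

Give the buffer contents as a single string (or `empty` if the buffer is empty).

Answer: tttooowwwatoww

Derivation:
After op 1 (add_cursor(0)): buffer="qaagw" (len 5), cursors c4@0 c1@2 c2@3 c3@5, authorship .....
After op 2 (move_left): buffer="qaagw" (len 5), cursors c4@0 c1@1 c2@2 c3@4, authorship .....
After op 3 (delete): buffer="aw" (len 2), cursors c1@0 c2@0 c4@0 c3@1, authorship ..
After op 4 (insert('t')): buffer="tttatw" (len 6), cursors c1@3 c2@3 c4@3 c3@5, authorship 124.3.
After op 5 (insert('o')): buffer="tttoooatow" (len 10), cursors c1@6 c2@6 c4@6 c3@9, authorship 124124.33.
After op 6 (insert('w')): buffer="tttooowwwatoww" (len 14), cursors c1@9 c2@9 c4@9 c3@13, authorship 124124124.333.
After op 7 (move_left): buffer="tttooowwwatoww" (len 14), cursors c1@8 c2@8 c4@8 c3@12, authorship 124124124.333.
After op 8 (move_right): buffer="tttooowwwatoww" (len 14), cursors c1@9 c2@9 c4@9 c3@13, authorship 124124124.333.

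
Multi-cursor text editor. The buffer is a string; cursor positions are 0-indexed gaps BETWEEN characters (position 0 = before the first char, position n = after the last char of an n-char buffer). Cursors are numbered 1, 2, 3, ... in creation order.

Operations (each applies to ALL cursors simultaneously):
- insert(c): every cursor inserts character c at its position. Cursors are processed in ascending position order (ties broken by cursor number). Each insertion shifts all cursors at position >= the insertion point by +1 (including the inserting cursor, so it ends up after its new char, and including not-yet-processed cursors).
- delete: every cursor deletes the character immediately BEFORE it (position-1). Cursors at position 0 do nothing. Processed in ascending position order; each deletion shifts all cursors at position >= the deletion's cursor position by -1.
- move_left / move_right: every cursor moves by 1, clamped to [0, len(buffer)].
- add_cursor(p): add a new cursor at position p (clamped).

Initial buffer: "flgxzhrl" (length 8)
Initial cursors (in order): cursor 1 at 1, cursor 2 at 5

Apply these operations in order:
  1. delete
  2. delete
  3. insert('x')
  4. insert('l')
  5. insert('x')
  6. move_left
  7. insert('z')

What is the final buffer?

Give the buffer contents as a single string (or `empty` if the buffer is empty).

Answer: xlzxlgxlzxhrl

Derivation:
After op 1 (delete): buffer="lgxhrl" (len 6), cursors c1@0 c2@3, authorship ......
After op 2 (delete): buffer="lghrl" (len 5), cursors c1@0 c2@2, authorship .....
After op 3 (insert('x')): buffer="xlgxhrl" (len 7), cursors c1@1 c2@4, authorship 1..2...
After op 4 (insert('l')): buffer="xllgxlhrl" (len 9), cursors c1@2 c2@6, authorship 11..22...
After op 5 (insert('x')): buffer="xlxlgxlxhrl" (len 11), cursors c1@3 c2@8, authorship 111..222...
After op 6 (move_left): buffer="xlxlgxlxhrl" (len 11), cursors c1@2 c2@7, authorship 111..222...
After op 7 (insert('z')): buffer="xlzxlgxlzxhrl" (len 13), cursors c1@3 c2@9, authorship 1111..2222...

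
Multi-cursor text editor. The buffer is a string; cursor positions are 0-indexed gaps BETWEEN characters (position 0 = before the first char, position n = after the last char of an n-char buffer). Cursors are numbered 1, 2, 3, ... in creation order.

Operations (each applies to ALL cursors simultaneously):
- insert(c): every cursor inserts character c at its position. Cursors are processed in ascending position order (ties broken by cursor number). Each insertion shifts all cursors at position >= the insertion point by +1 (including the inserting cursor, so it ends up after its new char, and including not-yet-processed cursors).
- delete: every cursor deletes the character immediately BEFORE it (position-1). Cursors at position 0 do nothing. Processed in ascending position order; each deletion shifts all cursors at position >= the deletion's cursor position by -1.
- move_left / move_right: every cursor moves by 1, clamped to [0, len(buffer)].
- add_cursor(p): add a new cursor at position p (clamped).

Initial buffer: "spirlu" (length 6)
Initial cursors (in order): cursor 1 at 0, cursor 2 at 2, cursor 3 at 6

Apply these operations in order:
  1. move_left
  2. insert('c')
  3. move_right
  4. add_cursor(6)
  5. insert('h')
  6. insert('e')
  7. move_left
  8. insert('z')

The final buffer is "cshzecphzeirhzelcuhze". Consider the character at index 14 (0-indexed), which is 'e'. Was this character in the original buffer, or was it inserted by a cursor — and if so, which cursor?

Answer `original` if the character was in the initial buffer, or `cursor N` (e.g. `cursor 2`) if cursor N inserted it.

After op 1 (move_left): buffer="spirlu" (len 6), cursors c1@0 c2@1 c3@5, authorship ......
After op 2 (insert('c')): buffer="cscpirlcu" (len 9), cursors c1@1 c2@3 c3@8, authorship 1.2....3.
After op 3 (move_right): buffer="cscpirlcu" (len 9), cursors c1@2 c2@4 c3@9, authorship 1.2....3.
After op 4 (add_cursor(6)): buffer="cscpirlcu" (len 9), cursors c1@2 c2@4 c4@6 c3@9, authorship 1.2....3.
After op 5 (insert('h')): buffer="cshcphirhlcuh" (len 13), cursors c1@3 c2@6 c4@9 c3@13, authorship 1.12.2..4.3.3
After op 6 (insert('e')): buffer="cshecpheirhelcuhe" (len 17), cursors c1@4 c2@8 c4@12 c3@17, authorship 1.112.22..44.3.33
After op 7 (move_left): buffer="cshecpheirhelcuhe" (len 17), cursors c1@3 c2@7 c4@11 c3@16, authorship 1.112.22..44.3.33
After op 8 (insert('z')): buffer="cshzecphzeirhzelcuhze" (len 21), cursors c1@4 c2@9 c4@14 c3@20, authorship 1.1112.222..444.3.333
Authorship (.=original, N=cursor N): 1 . 1 1 1 2 . 2 2 2 . . 4 4 4 . 3 . 3 3 3
Index 14: author = 4

Answer: cursor 4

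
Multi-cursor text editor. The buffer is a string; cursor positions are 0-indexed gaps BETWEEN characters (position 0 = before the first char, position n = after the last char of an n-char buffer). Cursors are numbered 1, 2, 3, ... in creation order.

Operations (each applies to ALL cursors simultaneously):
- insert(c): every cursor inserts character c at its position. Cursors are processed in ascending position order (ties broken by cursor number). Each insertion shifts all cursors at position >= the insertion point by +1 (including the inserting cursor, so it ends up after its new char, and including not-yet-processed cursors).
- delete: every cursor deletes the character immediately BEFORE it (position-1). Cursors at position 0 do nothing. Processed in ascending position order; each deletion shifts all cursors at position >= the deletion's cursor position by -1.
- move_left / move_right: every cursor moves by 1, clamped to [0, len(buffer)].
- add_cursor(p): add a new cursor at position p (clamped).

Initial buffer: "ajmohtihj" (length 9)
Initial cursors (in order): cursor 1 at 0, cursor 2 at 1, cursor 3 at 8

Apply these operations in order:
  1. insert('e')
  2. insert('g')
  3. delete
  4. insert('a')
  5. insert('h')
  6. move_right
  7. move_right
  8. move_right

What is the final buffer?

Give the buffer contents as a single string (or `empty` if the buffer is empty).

After op 1 (insert('e')): buffer="eaejmohtihej" (len 12), cursors c1@1 c2@3 c3@11, authorship 1.2.......3.
After op 2 (insert('g')): buffer="egaegjmohtihegj" (len 15), cursors c1@2 c2@5 c3@14, authorship 11.22.......33.
After op 3 (delete): buffer="eaejmohtihej" (len 12), cursors c1@1 c2@3 c3@11, authorship 1.2.......3.
After op 4 (insert('a')): buffer="eaaeajmohtiheaj" (len 15), cursors c1@2 c2@5 c3@14, authorship 11.22.......33.
After op 5 (insert('h')): buffer="eahaeahjmohtiheahj" (len 18), cursors c1@3 c2@7 c3@17, authorship 111.222.......333.
After op 6 (move_right): buffer="eahaeahjmohtiheahj" (len 18), cursors c1@4 c2@8 c3@18, authorship 111.222.......333.
After op 7 (move_right): buffer="eahaeahjmohtiheahj" (len 18), cursors c1@5 c2@9 c3@18, authorship 111.222.......333.
After op 8 (move_right): buffer="eahaeahjmohtiheahj" (len 18), cursors c1@6 c2@10 c3@18, authorship 111.222.......333.

Answer: eahaeahjmohtiheahj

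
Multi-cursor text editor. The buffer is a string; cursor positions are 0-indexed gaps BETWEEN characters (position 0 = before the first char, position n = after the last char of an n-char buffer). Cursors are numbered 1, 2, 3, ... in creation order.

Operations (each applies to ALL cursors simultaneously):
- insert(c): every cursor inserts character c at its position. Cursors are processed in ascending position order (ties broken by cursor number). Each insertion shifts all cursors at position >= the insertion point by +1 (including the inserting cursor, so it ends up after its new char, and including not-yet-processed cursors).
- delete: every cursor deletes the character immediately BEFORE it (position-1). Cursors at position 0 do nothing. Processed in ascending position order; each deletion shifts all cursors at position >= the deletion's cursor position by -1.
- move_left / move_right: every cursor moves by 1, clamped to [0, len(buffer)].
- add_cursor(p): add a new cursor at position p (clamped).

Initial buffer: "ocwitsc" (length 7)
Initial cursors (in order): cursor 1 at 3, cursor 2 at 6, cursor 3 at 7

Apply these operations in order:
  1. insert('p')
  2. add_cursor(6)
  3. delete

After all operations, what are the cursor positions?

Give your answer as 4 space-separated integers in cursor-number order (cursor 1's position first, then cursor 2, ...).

Answer: 3 5 6 4

Derivation:
After op 1 (insert('p')): buffer="ocwpitspcp" (len 10), cursors c1@4 c2@8 c3@10, authorship ...1...2.3
After op 2 (add_cursor(6)): buffer="ocwpitspcp" (len 10), cursors c1@4 c4@6 c2@8 c3@10, authorship ...1...2.3
After op 3 (delete): buffer="ocwisc" (len 6), cursors c1@3 c4@4 c2@5 c3@6, authorship ......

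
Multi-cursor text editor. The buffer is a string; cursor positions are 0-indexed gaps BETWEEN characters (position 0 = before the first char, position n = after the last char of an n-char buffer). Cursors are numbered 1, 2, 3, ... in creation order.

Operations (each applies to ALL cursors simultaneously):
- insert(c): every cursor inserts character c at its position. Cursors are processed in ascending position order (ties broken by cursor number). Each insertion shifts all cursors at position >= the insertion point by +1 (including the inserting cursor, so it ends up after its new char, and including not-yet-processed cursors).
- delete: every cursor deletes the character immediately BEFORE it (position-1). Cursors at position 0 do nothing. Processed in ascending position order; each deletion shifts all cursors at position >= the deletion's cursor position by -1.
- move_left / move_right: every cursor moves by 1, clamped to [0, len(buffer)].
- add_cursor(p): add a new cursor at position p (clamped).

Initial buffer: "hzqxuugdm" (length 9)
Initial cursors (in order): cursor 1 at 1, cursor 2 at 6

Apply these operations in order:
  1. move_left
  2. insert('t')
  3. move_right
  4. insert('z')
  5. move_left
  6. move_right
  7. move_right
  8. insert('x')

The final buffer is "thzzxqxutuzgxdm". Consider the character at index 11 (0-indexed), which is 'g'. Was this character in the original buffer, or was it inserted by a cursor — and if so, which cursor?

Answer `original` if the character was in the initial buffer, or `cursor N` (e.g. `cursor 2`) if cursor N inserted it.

After op 1 (move_left): buffer="hzqxuugdm" (len 9), cursors c1@0 c2@5, authorship .........
After op 2 (insert('t')): buffer="thzqxutugdm" (len 11), cursors c1@1 c2@7, authorship 1.....2....
After op 3 (move_right): buffer="thzqxutugdm" (len 11), cursors c1@2 c2@8, authorship 1.....2....
After op 4 (insert('z')): buffer="thzzqxutuzgdm" (len 13), cursors c1@3 c2@10, authorship 1.1....2.2...
After op 5 (move_left): buffer="thzzqxutuzgdm" (len 13), cursors c1@2 c2@9, authorship 1.1....2.2...
After op 6 (move_right): buffer="thzzqxutuzgdm" (len 13), cursors c1@3 c2@10, authorship 1.1....2.2...
After op 7 (move_right): buffer="thzzqxutuzgdm" (len 13), cursors c1@4 c2@11, authorship 1.1....2.2...
After op 8 (insert('x')): buffer="thzzxqxutuzgxdm" (len 15), cursors c1@5 c2@13, authorship 1.1.1...2.2.2..
Authorship (.=original, N=cursor N): 1 . 1 . 1 . . . 2 . 2 . 2 . .
Index 11: author = original

Answer: original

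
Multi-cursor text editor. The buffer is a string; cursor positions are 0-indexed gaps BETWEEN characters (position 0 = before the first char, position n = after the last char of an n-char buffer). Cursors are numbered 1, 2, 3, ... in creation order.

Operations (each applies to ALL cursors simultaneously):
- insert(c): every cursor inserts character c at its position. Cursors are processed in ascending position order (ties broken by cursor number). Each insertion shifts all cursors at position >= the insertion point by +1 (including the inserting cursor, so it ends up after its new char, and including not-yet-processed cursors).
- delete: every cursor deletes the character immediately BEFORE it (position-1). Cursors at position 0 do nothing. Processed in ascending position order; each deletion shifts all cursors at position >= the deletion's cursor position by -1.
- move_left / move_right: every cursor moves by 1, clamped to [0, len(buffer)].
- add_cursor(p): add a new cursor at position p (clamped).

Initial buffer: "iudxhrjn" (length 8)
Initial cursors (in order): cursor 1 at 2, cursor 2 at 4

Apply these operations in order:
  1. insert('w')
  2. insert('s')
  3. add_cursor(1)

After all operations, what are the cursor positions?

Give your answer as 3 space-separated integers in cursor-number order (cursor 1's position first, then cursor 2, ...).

Answer: 4 8 1

Derivation:
After op 1 (insert('w')): buffer="iuwdxwhrjn" (len 10), cursors c1@3 c2@6, authorship ..1..2....
After op 2 (insert('s')): buffer="iuwsdxwshrjn" (len 12), cursors c1@4 c2@8, authorship ..11..22....
After op 3 (add_cursor(1)): buffer="iuwsdxwshrjn" (len 12), cursors c3@1 c1@4 c2@8, authorship ..11..22....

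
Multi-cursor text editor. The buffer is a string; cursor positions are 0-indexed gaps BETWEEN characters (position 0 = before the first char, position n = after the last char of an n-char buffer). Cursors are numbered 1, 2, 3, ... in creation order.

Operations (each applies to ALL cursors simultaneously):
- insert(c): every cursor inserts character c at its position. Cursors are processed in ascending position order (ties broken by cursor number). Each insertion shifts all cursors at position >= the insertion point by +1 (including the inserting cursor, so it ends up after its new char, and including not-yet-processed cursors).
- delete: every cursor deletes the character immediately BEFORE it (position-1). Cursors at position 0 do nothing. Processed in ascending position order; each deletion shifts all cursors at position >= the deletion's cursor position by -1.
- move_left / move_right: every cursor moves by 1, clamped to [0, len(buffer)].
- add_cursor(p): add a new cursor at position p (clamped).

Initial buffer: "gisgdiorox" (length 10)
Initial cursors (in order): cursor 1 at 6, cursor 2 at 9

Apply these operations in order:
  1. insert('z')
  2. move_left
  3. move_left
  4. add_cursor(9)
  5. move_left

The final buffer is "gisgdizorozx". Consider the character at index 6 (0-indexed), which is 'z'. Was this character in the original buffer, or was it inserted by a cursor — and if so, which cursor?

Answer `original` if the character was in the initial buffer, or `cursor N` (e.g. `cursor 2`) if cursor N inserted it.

After op 1 (insert('z')): buffer="gisgdizorozx" (len 12), cursors c1@7 c2@11, authorship ......1...2.
After op 2 (move_left): buffer="gisgdizorozx" (len 12), cursors c1@6 c2@10, authorship ......1...2.
After op 3 (move_left): buffer="gisgdizorozx" (len 12), cursors c1@5 c2@9, authorship ......1...2.
After op 4 (add_cursor(9)): buffer="gisgdizorozx" (len 12), cursors c1@5 c2@9 c3@9, authorship ......1...2.
After op 5 (move_left): buffer="gisgdizorozx" (len 12), cursors c1@4 c2@8 c3@8, authorship ......1...2.
Authorship (.=original, N=cursor N): . . . . . . 1 . . . 2 .
Index 6: author = 1

Answer: cursor 1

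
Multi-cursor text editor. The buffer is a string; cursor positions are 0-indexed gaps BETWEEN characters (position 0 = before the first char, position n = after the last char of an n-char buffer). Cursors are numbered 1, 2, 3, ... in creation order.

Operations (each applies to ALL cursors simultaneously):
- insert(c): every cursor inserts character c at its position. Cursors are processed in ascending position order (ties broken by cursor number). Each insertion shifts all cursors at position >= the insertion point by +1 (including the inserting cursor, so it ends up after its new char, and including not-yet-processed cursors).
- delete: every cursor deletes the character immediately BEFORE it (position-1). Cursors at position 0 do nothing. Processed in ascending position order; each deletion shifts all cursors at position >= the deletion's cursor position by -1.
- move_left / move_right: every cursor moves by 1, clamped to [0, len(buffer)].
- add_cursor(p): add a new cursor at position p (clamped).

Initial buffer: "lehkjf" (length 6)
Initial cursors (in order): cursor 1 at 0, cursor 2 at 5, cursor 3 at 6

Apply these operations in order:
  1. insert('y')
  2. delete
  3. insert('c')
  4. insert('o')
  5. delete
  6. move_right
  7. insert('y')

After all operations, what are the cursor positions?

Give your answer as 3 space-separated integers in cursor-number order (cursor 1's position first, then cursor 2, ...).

After op 1 (insert('y')): buffer="ylehkjyfy" (len 9), cursors c1@1 c2@7 c3@9, authorship 1.....2.3
After op 2 (delete): buffer="lehkjf" (len 6), cursors c1@0 c2@5 c3@6, authorship ......
After op 3 (insert('c')): buffer="clehkjcfc" (len 9), cursors c1@1 c2@7 c3@9, authorship 1.....2.3
After op 4 (insert('o')): buffer="colehkjcofco" (len 12), cursors c1@2 c2@9 c3@12, authorship 11.....22.33
After op 5 (delete): buffer="clehkjcfc" (len 9), cursors c1@1 c2@7 c3@9, authorship 1.....2.3
After op 6 (move_right): buffer="clehkjcfc" (len 9), cursors c1@2 c2@8 c3@9, authorship 1.....2.3
After op 7 (insert('y')): buffer="clyehkjcfycy" (len 12), cursors c1@3 c2@10 c3@12, authorship 1.1....2.233

Answer: 3 10 12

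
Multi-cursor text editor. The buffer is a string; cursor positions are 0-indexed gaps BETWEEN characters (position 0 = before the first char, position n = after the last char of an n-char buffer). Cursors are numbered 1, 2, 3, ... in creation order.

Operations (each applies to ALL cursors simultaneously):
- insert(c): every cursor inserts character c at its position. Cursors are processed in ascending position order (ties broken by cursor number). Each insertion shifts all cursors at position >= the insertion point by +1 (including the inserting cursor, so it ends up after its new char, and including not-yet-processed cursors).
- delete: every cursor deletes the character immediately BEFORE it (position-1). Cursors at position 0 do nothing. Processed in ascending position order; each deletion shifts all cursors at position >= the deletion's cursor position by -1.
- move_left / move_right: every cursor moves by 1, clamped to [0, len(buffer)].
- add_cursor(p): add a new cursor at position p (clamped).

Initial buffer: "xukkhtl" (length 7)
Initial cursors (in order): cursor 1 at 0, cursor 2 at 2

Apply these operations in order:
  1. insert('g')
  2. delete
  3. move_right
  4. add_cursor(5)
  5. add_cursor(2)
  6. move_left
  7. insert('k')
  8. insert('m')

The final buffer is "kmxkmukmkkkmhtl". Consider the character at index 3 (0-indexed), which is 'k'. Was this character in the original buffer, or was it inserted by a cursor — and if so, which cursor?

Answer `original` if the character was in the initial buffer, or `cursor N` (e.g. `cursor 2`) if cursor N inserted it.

After op 1 (insert('g')): buffer="gxugkkhtl" (len 9), cursors c1@1 c2@4, authorship 1..2.....
After op 2 (delete): buffer="xukkhtl" (len 7), cursors c1@0 c2@2, authorship .......
After op 3 (move_right): buffer="xukkhtl" (len 7), cursors c1@1 c2@3, authorship .......
After op 4 (add_cursor(5)): buffer="xukkhtl" (len 7), cursors c1@1 c2@3 c3@5, authorship .......
After op 5 (add_cursor(2)): buffer="xukkhtl" (len 7), cursors c1@1 c4@2 c2@3 c3@5, authorship .......
After op 6 (move_left): buffer="xukkhtl" (len 7), cursors c1@0 c4@1 c2@2 c3@4, authorship .......
After op 7 (insert('k')): buffer="kxkukkkkhtl" (len 11), cursors c1@1 c4@3 c2@5 c3@8, authorship 1.4.2..3...
After op 8 (insert('m')): buffer="kmxkmukmkkkmhtl" (len 15), cursors c1@2 c4@5 c2@8 c3@12, authorship 11.44.22..33...
Authorship (.=original, N=cursor N): 1 1 . 4 4 . 2 2 . . 3 3 . . .
Index 3: author = 4

Answer: cursor 4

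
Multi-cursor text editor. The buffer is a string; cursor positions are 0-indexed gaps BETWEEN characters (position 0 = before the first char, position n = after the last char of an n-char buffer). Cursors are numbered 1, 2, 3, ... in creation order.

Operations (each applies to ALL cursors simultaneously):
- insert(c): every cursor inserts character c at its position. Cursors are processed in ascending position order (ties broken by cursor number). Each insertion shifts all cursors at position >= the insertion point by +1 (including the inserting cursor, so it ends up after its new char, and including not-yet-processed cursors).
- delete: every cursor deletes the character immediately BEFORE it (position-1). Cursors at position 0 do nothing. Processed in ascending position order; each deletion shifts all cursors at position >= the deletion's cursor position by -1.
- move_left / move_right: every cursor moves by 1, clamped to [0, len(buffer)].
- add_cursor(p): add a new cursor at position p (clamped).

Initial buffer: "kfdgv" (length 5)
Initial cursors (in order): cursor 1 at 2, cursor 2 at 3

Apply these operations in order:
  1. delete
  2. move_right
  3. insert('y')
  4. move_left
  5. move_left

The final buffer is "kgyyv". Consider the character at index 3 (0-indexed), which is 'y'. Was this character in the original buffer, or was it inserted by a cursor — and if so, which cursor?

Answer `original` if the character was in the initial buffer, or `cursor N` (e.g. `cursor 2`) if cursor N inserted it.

After op 1 (delete): buffer="kgv" (len 3), cursors c1@1 c2@1, authorship ...
After op 2 (move_right): buffer="kgv" (len 3), cursors c1@2 c2@2, authorship ...
After op 3 (insert('y')): buffer="kgyyv" (len 5), cursors c1@4 c2@4, authorship ..12.
After op 4 (move_left): buffer="kgyyv" (len 5), cursors c1@3 c2@3, authorship ..12.
After op 5 (move_left): buffer="kgyyv" (len 5), cursors c1@2 c2@2, authorship ..12.
Authorship (.=original, N=cursor N): . . 1 2 .
Index 3: author = 2

Answer: cursor 2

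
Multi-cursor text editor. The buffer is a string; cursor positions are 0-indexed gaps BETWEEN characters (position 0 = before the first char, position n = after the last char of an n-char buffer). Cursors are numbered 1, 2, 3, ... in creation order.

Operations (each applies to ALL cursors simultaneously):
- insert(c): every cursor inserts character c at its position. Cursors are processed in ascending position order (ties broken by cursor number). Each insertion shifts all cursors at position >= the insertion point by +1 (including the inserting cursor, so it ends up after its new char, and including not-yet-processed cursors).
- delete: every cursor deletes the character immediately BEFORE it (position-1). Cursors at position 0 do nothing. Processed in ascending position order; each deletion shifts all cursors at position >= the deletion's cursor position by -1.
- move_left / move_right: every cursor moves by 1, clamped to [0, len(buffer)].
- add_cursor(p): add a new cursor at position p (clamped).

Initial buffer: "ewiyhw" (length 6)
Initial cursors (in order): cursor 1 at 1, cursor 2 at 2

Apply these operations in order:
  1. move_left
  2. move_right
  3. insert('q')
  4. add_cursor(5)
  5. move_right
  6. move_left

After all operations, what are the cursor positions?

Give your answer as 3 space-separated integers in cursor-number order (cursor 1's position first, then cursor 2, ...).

Answer: 2 4 5

Derivation:
After op 1 (move_left): buffer="ewiyhw" (len 6), cursors c1@0 c2@1, authorship ......
After op 2 (move_right): buffer="ewiyhw" (len 6), cursors c1@1 c2@2, authorship ......
After op 3 (insert('q')): buffer="eqwqiyhw" (len 8), cursors c1@2 c2@4, authorship .1.2....
After op 4 (add_cursor(5)): buffer="eqwqiyhw" (len 8), cursors c1@2 c2@4 c3@5, authorship .1.2....
After op 5 (move_right): buffer="eqwqiyhw" (len 8), cursors c1@3 c2@5 c3@6, authorship .1.2....
After op 6 (move_left): buffer="eqwqiyhw" (len 8), cursors c1@2 c2@4 c3@5, authorship .1.2....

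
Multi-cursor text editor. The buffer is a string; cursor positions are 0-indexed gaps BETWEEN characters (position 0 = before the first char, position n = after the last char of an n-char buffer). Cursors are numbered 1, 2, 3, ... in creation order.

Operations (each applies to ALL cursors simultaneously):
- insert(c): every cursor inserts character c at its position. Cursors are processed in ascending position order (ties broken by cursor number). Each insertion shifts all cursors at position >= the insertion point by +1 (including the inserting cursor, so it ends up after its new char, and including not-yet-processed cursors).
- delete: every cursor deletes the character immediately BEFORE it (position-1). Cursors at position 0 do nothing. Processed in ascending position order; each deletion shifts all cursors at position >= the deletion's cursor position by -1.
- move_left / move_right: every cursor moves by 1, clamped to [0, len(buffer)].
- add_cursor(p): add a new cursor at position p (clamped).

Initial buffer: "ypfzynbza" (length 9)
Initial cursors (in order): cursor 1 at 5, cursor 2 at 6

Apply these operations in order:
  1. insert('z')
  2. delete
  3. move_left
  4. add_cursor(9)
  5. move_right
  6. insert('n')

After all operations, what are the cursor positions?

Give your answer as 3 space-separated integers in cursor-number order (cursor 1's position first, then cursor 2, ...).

Answer: 6 8 12

Derivation:
After op 1 (insert('z')): buffer="ypfzyznzbza" (len 11), cursors c1@6 c2@8, authorship .....1.2...
After op 2 (delete): buffer="ypfzynbza" (len 9), cursors c1@5 c2@6, authorship .........
After op 3 (move_left): buffer="ypfzynbza" (len 9), cursors c1@4 c2@5, authorship .........
After op 4 (add_cursor(9)): buffer="ypfzynbza" (len 9), cursors c1@4 c2@5 c3@9, authorship .........
After op 5 (move_right): buffer="ypfzynbza" (len 9), cursors c1@5 c2@6 c3@9, authorship .........
After op 6 (insert('n')): buffer="ypfzynnnbzan" (len 12), cursors c1@6 c2@8 c3@12, authorship .....1.2...3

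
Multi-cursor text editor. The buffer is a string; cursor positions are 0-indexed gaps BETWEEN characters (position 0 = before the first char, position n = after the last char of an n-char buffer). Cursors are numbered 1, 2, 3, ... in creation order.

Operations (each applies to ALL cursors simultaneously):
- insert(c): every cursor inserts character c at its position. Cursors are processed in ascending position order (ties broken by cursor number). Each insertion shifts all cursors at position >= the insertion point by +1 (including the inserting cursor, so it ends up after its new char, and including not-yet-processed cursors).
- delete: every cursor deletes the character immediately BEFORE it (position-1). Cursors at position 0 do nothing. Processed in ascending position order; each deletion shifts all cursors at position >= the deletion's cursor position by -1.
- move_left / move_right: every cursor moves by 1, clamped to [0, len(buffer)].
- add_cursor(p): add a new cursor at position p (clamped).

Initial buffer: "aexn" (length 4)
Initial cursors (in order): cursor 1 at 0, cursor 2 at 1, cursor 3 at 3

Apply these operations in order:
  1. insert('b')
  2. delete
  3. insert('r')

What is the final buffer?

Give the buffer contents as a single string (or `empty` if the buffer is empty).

After op 1 (insert('b')): buffer="babexbn" (len 7), cursors c1@1 c2@3 c3@6, authorship 1.2..3.
After op 2 (delete): buffer="aexn" (len 4), cursors c1@0 c2@1 c3@3, authorship ....
After op 3 (insert('r')): buffer="rarexrn" (len 7), cursors c1@1 c2@3 c3@6, authorship 1.2..3.

Answer: rarexrn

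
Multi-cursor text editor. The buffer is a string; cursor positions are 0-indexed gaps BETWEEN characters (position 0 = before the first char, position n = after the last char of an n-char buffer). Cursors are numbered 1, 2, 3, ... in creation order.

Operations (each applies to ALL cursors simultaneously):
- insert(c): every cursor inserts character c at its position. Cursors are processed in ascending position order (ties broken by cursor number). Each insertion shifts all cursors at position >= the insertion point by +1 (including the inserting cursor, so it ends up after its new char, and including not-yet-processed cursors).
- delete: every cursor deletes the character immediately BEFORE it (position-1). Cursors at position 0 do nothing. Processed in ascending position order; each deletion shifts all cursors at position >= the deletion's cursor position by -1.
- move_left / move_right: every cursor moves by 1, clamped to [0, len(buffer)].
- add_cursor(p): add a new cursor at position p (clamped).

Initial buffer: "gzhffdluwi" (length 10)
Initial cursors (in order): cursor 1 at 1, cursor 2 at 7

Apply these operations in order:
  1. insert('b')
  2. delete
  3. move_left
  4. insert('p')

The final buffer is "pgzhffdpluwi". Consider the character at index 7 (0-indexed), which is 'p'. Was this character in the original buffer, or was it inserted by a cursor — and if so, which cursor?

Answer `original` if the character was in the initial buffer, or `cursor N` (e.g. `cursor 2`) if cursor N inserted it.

After op 1 (insert('b')): buffer="gbzhffdlbuwi" (len 12), cursors c1@2 c2@9, authorship .1......2...
After op 2 (delete): buffer="gzhffdluwi" (len 10), cursors c1@1 c2@7, authorship ..........
After op 3 (move_left): buffer="gzhffdluwi" (len 10), cursors c1@0 c2@6, authorship ..........
After op 4 (insert('p')): buffer="pgzhffdpluwi" (len 12), cursors c1@1 c2@8, authorship 1......2....
Authorship (.=original, N=cursor N): 1 . . . . . . 2 . . . .
Index 7: author = 2

Answer: cursor 2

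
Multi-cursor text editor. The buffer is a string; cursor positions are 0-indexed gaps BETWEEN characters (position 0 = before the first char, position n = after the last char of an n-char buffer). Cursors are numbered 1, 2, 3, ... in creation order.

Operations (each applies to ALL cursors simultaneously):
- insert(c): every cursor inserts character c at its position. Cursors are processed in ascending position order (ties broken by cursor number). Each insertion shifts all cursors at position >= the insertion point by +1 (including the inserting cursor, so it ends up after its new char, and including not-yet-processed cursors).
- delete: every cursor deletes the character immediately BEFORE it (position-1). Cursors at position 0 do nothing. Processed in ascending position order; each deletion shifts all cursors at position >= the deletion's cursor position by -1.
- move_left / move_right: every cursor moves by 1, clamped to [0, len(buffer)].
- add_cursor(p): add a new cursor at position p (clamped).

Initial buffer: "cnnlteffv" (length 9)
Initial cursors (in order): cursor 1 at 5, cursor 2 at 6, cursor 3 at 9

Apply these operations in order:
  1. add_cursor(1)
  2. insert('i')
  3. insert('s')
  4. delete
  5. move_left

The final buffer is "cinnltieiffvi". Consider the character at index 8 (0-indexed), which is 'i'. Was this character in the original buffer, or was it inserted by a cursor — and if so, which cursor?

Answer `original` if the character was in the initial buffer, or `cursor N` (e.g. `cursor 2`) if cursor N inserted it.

Answer: cursor 2

Derivation:
After op 1 (add_cursor(1)): buffer="cnnlteffv" (len 9), cursors c4@1 c1@5 c2@6 c3@9, authorship .........
After op 2 (insert('i')): buffer="cinnltieiffvi" (len 13), cursors c4@2 c1@7 c2@9 c3@13, authorship .4....1.2...3
After op 3 (insert('s')): buffer="cisnnltiseisffvis" (len 17), cursors c4@3 c1@9 c2@12 c3@17, authorship .44....11.22...33
After op 4 (delete): buffer="cinnltieiffvi" (len 13), cursors c4@2 c1@7 c2@9 c3@13, authorship .4....1.2...3
After op 5 (move_left): buffer="cinnltieiffvi" (len 13), cursors c4@1 c1@6 c2@8 c3@12, authorship .4....1.2...3
Authorship (.=original, N=cursor N): . 4 . . . . 1 . 2 . . . 3
Index 8: author = 2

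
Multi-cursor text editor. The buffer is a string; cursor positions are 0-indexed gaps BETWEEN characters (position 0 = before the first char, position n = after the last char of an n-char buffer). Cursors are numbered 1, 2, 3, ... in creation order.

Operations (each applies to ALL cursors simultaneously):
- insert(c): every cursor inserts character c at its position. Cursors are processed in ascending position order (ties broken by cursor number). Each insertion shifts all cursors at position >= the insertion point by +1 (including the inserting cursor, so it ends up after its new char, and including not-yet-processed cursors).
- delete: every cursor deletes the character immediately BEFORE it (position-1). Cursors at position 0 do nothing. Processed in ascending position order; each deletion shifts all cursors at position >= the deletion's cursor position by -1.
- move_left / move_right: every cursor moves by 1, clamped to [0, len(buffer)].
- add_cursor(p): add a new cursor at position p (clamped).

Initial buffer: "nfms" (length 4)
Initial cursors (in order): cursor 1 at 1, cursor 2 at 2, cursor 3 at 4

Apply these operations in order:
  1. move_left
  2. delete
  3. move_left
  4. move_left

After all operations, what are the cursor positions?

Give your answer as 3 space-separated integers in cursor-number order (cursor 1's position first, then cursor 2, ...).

Answer: 0 0 0

Derivation:
After op 1 (move_left): buffer="nfms" (len 4), cursors c1@0 c2@1 c3@3, authorship ....
After op 2 (delete): buffer="fs" (len 2), cursors c1@0 c2@0 c3@1, authorship ..
After op 3 (move_left): buffer="fs" (len 2), cursors c1@0 c2@0 c3@0, authorship ..
After op 4 (move_left): buffer="fs" (len 2), cursors c1@0 c2@0 c3@0, authorship ..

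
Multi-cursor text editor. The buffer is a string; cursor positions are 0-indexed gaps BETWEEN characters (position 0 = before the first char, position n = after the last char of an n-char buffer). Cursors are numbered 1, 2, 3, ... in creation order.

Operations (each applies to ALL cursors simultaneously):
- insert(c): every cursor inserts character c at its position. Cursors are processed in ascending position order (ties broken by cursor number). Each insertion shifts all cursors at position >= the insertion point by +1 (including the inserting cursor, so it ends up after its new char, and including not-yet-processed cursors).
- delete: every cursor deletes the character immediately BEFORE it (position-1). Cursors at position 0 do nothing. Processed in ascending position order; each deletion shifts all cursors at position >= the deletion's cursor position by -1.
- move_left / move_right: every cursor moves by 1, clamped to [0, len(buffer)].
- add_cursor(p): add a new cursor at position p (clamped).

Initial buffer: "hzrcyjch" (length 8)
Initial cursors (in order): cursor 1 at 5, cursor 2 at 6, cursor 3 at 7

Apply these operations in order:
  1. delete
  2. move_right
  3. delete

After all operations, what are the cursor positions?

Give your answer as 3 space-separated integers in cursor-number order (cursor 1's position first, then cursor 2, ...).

After op 1 (delete): buffer="hzrch" (len 5), cursors c1@4 c2@4 c3@4, authorship .....
After op 2 (move_right): buffer="hzrch" (len 5), cursors c1@5 c2@5 c3@5, authorship .....
After op 3 (delete): buffer="hz" (len 2), cursors c1@2 c2@2 c3@2, authorship ..

Answer: 2 2 2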